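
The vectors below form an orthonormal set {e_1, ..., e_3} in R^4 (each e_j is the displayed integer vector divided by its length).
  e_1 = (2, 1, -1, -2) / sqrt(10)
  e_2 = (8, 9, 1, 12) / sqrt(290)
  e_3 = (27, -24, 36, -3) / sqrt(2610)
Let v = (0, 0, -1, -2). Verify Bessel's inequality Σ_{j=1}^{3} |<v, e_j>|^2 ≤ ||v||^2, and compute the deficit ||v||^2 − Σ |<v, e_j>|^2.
Σ |<v, e_j>|^2 = 5; ||v||^2 = 5; deficit = 0

Write each e_j = u_j / sqrt(<u_j, u_j>) where u_j is the displayed integer vector. Then <v, e_j> = <v, u_j> / sqrt(<u_j, u_j>), so |<v, e_j>|^2 = <v, u_j>^2 / <u_j, u_j>.
Coefficients: <v, e_1> = 5/sqrt(10), <v, e_2> = -25/sqrt(290), <v, e_3> = -30/sqrt(2610).
Square and sum: Σ |<v, e_j>|^2 = 5.
Compute ||v||^2 = v·v = 5.
Deficit = 5 − 5 = 0 ≥ 0, confirming Bessel's inequality. (The deficit equals ||v − Σ <v,e_j> e_j||^2, the squared distance from v to span{e_j}.)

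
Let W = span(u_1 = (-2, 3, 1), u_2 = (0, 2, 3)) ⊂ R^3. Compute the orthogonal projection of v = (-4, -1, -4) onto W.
proj_W(v) = (-278/101, 7/101, -476/101)

Set up U = [u_1 | ... | u_2] ∈ R^(3×2). The projector onto W = col(U) is P = U (U^T U)^(-1) U^T.
Compute U^T U =
  [14, 9]
  [9, 13],
and U^T v = (1, -14).
Solve U^T U · c = U^T v for the coefficients: c = (139/101, -205/101). The projection is proj_W(v) = U c.
Check: (v - proj_W(v)) · u_1 = 0  (should be 0).
Check: (v - proj_W(v)) · u_2 = 0  (should be 0).
Result: proj_W(v) = (-278/101, 7/101, -476/101).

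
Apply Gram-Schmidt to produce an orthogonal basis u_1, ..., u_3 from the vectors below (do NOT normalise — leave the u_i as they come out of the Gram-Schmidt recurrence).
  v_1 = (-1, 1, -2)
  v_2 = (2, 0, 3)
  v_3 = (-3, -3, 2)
Orthogonal basis:
  u_1 = (-1, 1, -2)
  u_2 = (2/3, 4/3, 1/3)
  u_3 = (-15/7, 5/7, 10/7)

Apply the Gram-Schmidt recurrence
  u_1 = v_1
  u_i = v_i − Σ_{j<i} ((v_i · u_j) / (u_j · u_j)) · u_j.

Step by step this gives:
  u_1 = (-1, 1, -2)
  u_2 = (2/3, 4/3, 1/3)
  u_3 = (-15/7, 5/7, 10/7)

Orthogonality check:
  u_2 · u_1 = 0 (should be 0)
  u_3 · u_1 = 0 (should be 0)
  u_3 · u_2 = 0 (should be 0)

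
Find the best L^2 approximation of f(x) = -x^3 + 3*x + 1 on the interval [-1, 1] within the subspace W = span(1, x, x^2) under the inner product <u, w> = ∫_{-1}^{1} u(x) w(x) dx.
g(x) = 12*x/5 + 1

The best approximation g ∈ W is the orthogonal projection of f onto W. Writing g = a_0 + a_1 x + a_2 x^2, the coefficients solve the normal equations G · a = b where
  G_{ij} = <φ_i, φ_j> and b_i = <f, φ_i>, with φ_0 = 1, φ_1 = x, φ_2 = x^2.
G =
  [2, 0, 2/3]
  [0, 2/3, 0]
  [2/3, 0, 2/5],
b = (2, 8/5, 2/3).
Solving gives a_0 = 1, a_1 = 12/5, a_2 = 0, so
  g(x) = 12*x/5 + 1.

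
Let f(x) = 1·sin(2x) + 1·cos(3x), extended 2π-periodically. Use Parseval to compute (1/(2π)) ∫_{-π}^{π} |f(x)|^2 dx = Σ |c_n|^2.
Σ |c_n|^2 = 1

Expand |f|^2 and use orthogonality of {sin(nx), cos(mx)} on [-π, π]:
  ∫_{-π}^{π} sin(nx)^2 dx = π, ∫ cos(mx)^2 dx = π, and cross terms integrate to 0.
So ∫_{-π}^{π} f(x)^2 dx = 1^2 · π + 1^2 · π = (1 + 1)π.
Divide by 2π: (1 + 1)/2 = 1.
By Parseval, this equals Σ |c_n|^2.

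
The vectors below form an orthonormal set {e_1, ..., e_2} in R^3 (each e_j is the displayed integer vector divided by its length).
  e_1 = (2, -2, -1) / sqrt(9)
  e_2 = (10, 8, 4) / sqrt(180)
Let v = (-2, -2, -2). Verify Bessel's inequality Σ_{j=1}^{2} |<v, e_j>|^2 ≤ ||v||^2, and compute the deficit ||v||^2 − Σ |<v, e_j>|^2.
Σ |<v, e_j>|^2 = 56/5; ||v||^2 = 12; deficit = 4/5

Write each e_j = u_j / sqrt(<u_j, u_j>) where u_j is the displayed integer vector. Then <v, e_j> = <v, u_j> / sqrt(<u_j, u_j>), so |<v, e_j>|^2 = <v, u_j>^2 / <u_j, u_j>.
Coefficients: <v, e_1> = 2/sqrt(9), <v, e_2> = -44/sqrt(180).
Square and sum: Σ |<v, e_j>|^2 = 56/5.
Compute ||v||^2 = v·v = 12.
Deficit = 12 − 56/5 = 4/5 ≥ 0, confirming Bessel's inequality. (The deficit equals ||v − Σ <v,e_j> e_j||^2, the squared distance from v to span{e_j}.)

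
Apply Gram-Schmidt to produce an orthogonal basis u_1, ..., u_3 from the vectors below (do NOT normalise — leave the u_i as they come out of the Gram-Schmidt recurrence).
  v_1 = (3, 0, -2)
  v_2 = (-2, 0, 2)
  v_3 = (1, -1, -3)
Orthogonal basis:
  u_1 = (3, 0, -2)
  u_2 = (4/13, 0, 6/13)
  u_3 = (0, -1, 0)

Apply the Gram-Schmidt recurrence
  u_1 = v_1
  u_i = v_i − Σ_{j<i} ((v_i · u_j) / (u_j · u_j)) · u_j.

Step by step this gives:
  u_1 = (3, 0, -2)
  u_2 = (4/13, 0, 6/13)
  u_3 = (0, -1, 0)

Orthogonality check:
  u_2 · u_1 = 0 (should be 0)
  u_3 · u_1 = 0 (should be 0)
  u_3 · u_2 = 0 (should be 0)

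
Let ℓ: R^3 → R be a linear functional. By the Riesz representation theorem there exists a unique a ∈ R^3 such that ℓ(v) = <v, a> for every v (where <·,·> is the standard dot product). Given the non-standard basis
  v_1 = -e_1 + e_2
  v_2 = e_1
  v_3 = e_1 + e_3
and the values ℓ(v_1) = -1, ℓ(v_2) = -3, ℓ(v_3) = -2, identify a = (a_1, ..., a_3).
a = (-3, -4, 1)

Write a = (a_1, ..., a_3) in the standard basis. For each basis vector v_i, ℓ(v_i) = <v_i, a> is a linear equation in the a_j's. Collect the n equations into a matrix system V a = ℓ, where row i of V is v_i (expressed in the standard basis). Since V is invertible (lower-triangular with 1s on the diagonal, up to permutation), solve by back-substitution:
  V =
[[-1, 1, 0],
 [1, 0, 0],
 [1, 0, 1]]
  V a = (-1, -3, -2)
Solving gives a = (-3, -4, 1).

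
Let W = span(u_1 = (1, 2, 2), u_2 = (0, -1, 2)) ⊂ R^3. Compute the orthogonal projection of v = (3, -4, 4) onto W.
proj_W(v) = (-9/41, -120/41, 186/41)

Set up U = [u_1 | ... | u_2] ∈ R^(3×2). The projector onto W = col(U) is P = U (U^T U)^(-1) U^T.
Compute U^T U =
  [9, 2]
  [2, 5],
and U^T v = (3, 12).
Solve U^T U · c = U^T v for the coefficients: c = (-9/41, 102/41). The projection is proj_W(v) = U c.
Check: (v - proj_W(v)) · u_1 = 0  (should be 0).
Check: (v - proj_W(v)) · u_2 = 0  (should be 0).
Result: proj_W(v) = (-9/41, -120/41, 186/41).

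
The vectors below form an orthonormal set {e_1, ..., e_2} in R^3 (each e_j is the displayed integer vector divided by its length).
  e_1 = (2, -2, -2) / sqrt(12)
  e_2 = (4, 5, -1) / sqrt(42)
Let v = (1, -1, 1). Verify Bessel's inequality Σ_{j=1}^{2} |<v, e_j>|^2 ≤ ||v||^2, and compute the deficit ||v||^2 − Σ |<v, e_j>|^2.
Σ |<v, e_j>|^2 = 3/7; ||v||^2 = 3; deficit = 18/7

Write each e_j = u_j / sqrt(<u_j, u_j>) where u_j is the displayed integer vector. Then <v, e_j> = <v, u_j> / sqrt(<u_j, u_j>), so |<v, e_j>|^2 = <v, u_j>^2 / <u_j, u_j>.
Coefficients: <v, e_1> = 2/sqrt(12), <v, e_2> = -2/sqrt(42).
Square and sum: Σ |<v, e_j>|^2 = 3/7.
Compute ||v||^2 = v·v = 3.
Deficit = 3 − 3/7 = 18/7 ≥ 0, confirming Bessel's inequality. (The deficit equals ||v − Σ <v,e_j> e_j||^2, the squared distance from v to span{e_j}.)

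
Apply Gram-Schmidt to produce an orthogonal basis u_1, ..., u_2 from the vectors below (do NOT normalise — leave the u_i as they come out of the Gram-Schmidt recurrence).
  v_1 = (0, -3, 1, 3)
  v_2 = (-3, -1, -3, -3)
Orthogonal basis:
  u_1 = (0, -3, 1, 3)
  u_2 = (-3, -46/19, -48/19, -30/19)

Apply the Gram-Schmidt recurrence
  u_1 = v_1
  u_i = v_i − Σ_{j<i} ((v_i · u_j) / (u_j · u_j)) · u_j.

Step by step this gives:
  u_1 = (0, -3, 1, 3)
  u_2 = (-3, -46/19, -48/19, -30/19)

Orthogonality check:
  u_2 · u_1 = 0 (should be 0)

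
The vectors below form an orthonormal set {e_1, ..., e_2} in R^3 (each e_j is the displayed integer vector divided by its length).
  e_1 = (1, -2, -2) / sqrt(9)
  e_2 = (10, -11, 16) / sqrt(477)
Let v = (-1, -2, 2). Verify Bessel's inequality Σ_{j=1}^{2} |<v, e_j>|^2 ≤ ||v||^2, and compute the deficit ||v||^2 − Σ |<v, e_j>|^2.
Σ |<v, e_j>|^2 = 221/53; ||v||^2 = 9; deficit = 256/53

Write each e_j = u_j / sqrt(<u_j, u_j>) where u_j is the displayed integer vector. Then <v, e_j> = <v, u_j> / sqrt(<u_j, u_j>), so |<v, e_j>|^2 = <v, u_j>^2 / <u_j, u_j>.
Coefficients: <v, e_1> = -1/sqrt(9), <v, e_2> = 44/sqrt(477).
Square and sum: Σ |<v, e_j>|^2 = 221/53.
Compute ||v||^2 = v·v = 9.
Deficit = 9 − 221/53 = 256/53 ≥ 0, confirming Bessel's inequality. (The deficit equals ||v − Σ <v,e_j> e_j||^2, the squared distance from v to span{e_j}.)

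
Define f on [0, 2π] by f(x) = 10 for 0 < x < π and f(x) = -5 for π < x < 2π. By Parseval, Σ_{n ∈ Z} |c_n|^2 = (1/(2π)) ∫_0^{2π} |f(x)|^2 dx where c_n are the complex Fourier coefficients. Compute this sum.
Σ |c_n|^2 = 125/2

Parseval equates the L^2 energy of f (normalised by 1/(2π)) with the ℓ^2 sum of its Fourier coefficients: (1/(2π)) ∫_0^{2π} |f|^2 = Σ |c_n|^2.
Compute the left side: (1/(2π)) [∫_0^π 10^2 dx + ∫_π^{2π} (-5)^2 dx] = (1/(2π)) · (100π + 25π) = (100 + 25)/2 = 125/2.
So Σ_{n ∈ Z} |c_n|^2 = 125/2.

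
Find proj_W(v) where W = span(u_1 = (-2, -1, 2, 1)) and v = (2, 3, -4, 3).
proj_W(v) = (12/5, 6/5, -12/5, -6/5)

Set up U = [u_1 | ... | u_1] ∈ R^(4×1). The projector onto W = col(U) is P = U (U^T U)^(-1) U^T.
Compute U^T U =
  [10],
and U^T v = (-12).
Solve U^T U · c = U^T v for the coefficients: c = (-6/5). The projection is proj_W(v) = U c.
Check: (v - proj_W(v)) · u_1 = 0  (should be 0).
Result: proj_W(v) = (12/5, 6/5, -12/5, -6/5).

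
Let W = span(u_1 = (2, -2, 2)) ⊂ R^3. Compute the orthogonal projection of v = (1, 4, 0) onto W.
proj_W(v) = (-1, 1, -1)

Set up U = [u_1 | ... | u_1] ∈ R^(3×1). The projector onto W = col(U) is P = U (U^T U)^(-1) U^T.
Compute U^T U =
  [12],
and U^T v = (-6).
Solve U^T U · c = U^T v for the coefficients: c = (-1/2). The projection is proj_W(v) = U c.
Check: (v - proj_W(v)) · u_1 = 0  (should be 0).
Result: proj_W(v) = (-1, 1, -1).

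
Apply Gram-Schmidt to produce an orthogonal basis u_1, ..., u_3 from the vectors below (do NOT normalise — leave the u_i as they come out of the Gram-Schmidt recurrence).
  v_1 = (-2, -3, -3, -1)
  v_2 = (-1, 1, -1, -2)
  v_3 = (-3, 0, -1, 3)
Orthogonal basis:
  u_1 = (-2, -3, -3, -1)
  u_2 = (-15/23, 35/23, -11/23, -42/23)
  u_3 = (-81/29, 44/29, -13/29, 69/29)

Apply the Gram-Schmidt recurrence
  u_1 = v_1
  u_i = v_i − Σ_{j<i} ((v_i · u_j) / (u_j · u_j)) · u_j.

Step by step this gives:
  u_1 = (-2, -3, -3, -1)
  u_2 = (-15/23, 35/23, -11/23, -42/23)
  u_3 = (-81/29, 44/29, -13/29, 69/29)

Orthogonality check:
  u_2 · u_1 = 0 (should be 0)
  u_3 · u_1 = 0 (should be 0)
  u_3 · u_2 = 0 (should be 0)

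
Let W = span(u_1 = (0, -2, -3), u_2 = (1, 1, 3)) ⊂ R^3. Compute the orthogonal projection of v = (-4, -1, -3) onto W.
proj_W(v) = (-61/22, 5/22, -42/11)

Set up U = [u_1 | ... | u_2] ∈ R^(3×2). The projector onto W = col(U) is P = U (U^T U)^(-1) U^T.
Compute U^T U =
  [13, -11]
  [-11, 11],
and U^T v = (11, -14).
Solve U^T U · c = U^T v for the coefficients: c = (-3/2, -61/22). The projection is proj_W(v) = U c.
Check: (v - proj_W(v)) · u_1 = 0  (should be 0).
Check: (v - proj_W(v)) · u_2 = 0  (should be 0).
Result: proj_W(v) = (-61/22, 5/22, -42/11).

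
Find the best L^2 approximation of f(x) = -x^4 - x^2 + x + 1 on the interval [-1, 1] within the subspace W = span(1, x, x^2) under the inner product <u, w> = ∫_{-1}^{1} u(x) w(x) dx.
g(x) = -13*x^2/7 + x + 38/35

The best approximation g ∈ W is the orthogonal projection of f onto W. Writing g = a_0 + a_1 x + a_2 x^2, the coefficients solve the normal equations G · a = b where
  G_{ij} = <φ_i, φ_j> and b_i = <f, φ_i>, with φ_0 = 1, φ_1 = x, φ_2 = x^2.
G =
  [2, 0, 2/3]
  [0, 2/3, 0]
  [2/3, 0, 2/5],
b = (14/15, 2/3, -2/105).
Solving gives a_0 = 38/35, a_1 = 1, a_2 = -13/7, so
  g(x) = -13*x^2/7 + x + 38/35.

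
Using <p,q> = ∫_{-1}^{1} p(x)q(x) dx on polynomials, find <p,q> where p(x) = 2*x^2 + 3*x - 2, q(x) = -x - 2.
<p,q> = 10/3

Expand the product: p(x)·q(x) = -2*x^3 - 7*x^2 - 4*x + 4.
∫_{-1}^{1} of each monomial x^k gives [2/(k+1) if k even, 0 if k odd]. Integrating term-by-term (or equivalently evaluating the antiderivative F(x) = -x^4/2 - 7*x^3/3 - 2*x^2 + 4*x at the endpoints):
  F(1) − F(−1) = -5/6 − (-25/6) = 10/3.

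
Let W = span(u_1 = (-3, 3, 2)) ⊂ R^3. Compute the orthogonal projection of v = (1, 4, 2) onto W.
proj_W(v) = (-39/22, 39/22, 13/11)

Set up U = [u_1 | ... | u_1] ∈ R^(3×1). The projector onto W = col(U) is P = U (U^T U)^(-1) U^T.
Compute U^T U =
  [22],
and U^T v = (13).
Solve U^T U · c = U^T v for the coefficients: c = (13/22). The projection is proj_W(v) = U c.
Check: (v - proj_W(v)) · u_1 = 0  (should be 0).
Result: proj_W(v) = (-39/22, 39/22, 13/11).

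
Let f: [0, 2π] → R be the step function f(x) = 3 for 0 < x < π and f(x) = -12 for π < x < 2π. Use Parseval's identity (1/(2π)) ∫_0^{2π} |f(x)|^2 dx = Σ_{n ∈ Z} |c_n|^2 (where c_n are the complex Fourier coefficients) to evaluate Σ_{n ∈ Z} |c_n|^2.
Σ |c_n|^2 = 153/2

Parseval equates the L^2 energy of f (normalised by 1/(2π)) with the ℓ^2 sum of its Fourier coefficients: (1/(2π)) ∫_0^{2π} |f|^2 = Σ |c_n|^2.
Compute the left side: (1/(2π)) [∫_0^π 3^2 dx + ∫_π^{2π} (-12)^2 dx] = (1/(2π)) · (9π + 144π) = (9 + 144)/2 = 153/2.
So Σ_{n ∈ Z} |c_n|^2 = 153/2.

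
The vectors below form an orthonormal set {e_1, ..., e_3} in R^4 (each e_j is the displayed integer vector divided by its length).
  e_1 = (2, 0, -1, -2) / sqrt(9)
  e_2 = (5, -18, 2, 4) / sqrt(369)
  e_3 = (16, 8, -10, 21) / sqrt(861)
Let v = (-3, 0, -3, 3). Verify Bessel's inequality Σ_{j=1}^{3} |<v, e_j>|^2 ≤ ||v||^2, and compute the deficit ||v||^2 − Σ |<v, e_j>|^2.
Σ |<v, e_j>|^2 = 81/7; ||v||^2 = 27; deficit = 108/7

Write each e_j = u_j / sqrt(<u_j, u_j>) where u_j is the displayed integer vector. Then <v, e_j> = <v, u_j> / sqrt(<u_j, u_j>), so |<v, e_j>|^2 = <v, u_j>^2 / <u_j, u_j>.
Coefficients: <v, e_1> = -9/sqrt(9), <v, e_2> = -9/sqrt(369), <v, e_3> = 45/sqrt(861).
Square and sum: Σ |<v, e_j>|^2 = 81/7.
Compute ||v||^2 = v·v = 27.
Deficit = 27 − 81/7 = 108/7 ≥ 0, confirming Bessel's inequality. (The deficit equals ||v − Σ <v,e_j> e_j||^2, the squared distance from v to span{e_j}.)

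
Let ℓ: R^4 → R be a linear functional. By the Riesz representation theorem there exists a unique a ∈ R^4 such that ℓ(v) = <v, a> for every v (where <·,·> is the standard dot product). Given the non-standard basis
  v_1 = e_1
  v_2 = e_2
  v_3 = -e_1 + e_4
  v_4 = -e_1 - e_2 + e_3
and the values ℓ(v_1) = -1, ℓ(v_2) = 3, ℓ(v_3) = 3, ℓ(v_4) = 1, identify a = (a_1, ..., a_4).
a = (-1, 3, 3, 2)

Write a = (a_1, ..., a_4) in the standard basis. For each basis vector v_i, ℓ(v_i) = <v_i, a> is a linear equation in the a_j's. Collect the n equations into a matrix system V a = ℓ, where row i of V is v_i (expressed in the standard basis). Since V is invertible (lower-triangular with 1s on the diagonal, up to permutation), solve by back-substitution:
  V =
[[1, 0, 0, 0],
 [0, 1, 0, 0],
 [-1, 0, 0, 1],
 [-1, -1, 1, 0]]
  V a = (-1, 3, 3, 1)
Solving gives a = (-1, 3, 3, 2).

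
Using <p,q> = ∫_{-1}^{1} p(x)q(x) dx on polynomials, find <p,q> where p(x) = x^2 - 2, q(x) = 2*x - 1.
<p,q> = 10/3

Expand the product: p(x)·q(x) = 2*x^3 - x^2 - 4*x + 2.
∫_{-1}^{1} of each monomial x^k gives [2/(k+1) if k even, 0 if k odd]. Integrating term-by-term (or equivalently evaluating the antiderivative F(x) = x^4/2 - x^3/3 - 2*x^2 + 2*x at the endpoints):
  F(1) − F(−1) = 1/6 − (-19/6) = 10/3.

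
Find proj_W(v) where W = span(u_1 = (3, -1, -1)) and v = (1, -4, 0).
proj_W(v) = (21/11, -7/11, -7/11)

Set up U = [u_1 | ... | u_1] ∈ R^(3×1). The projector onto W = col(U) is P = U (U^T U)^(-1) U^T.
Compute U^T U =
  [11],
and U^T v = (7).
Solve U^T U · c = U^T v for the coefficients: c = (7/11). The projection is proj_W(v) = U c.
Check: (v - proj_W(v)) · u_1 = 0  (should be 0).
Result: proj_W(v) = (21/11, -7/11, -7/11).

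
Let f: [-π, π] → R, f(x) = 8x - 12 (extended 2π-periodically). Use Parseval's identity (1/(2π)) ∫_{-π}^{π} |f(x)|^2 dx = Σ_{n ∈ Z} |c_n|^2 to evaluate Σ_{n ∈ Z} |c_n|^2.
Σ |c_n|^2 = 64π^2/3 + 144

Expand and integrate term by term over [-π, π]:
  ∫ (8x)^2 dx = 64·(2π^3/3); ∫ 2·8·(-12)·x dx = 0 (odd integrand); ∫ (-12)^2 dx = 144·2π.
So (1/(2π)) ∫_{-π}^{π} (8x - 12)^2 dx = 64π^2/3 + 144 = 64π^2/3 + 144.
Parseval ⇒ Σ |c_n|^2 = 64π^2/3 + 144.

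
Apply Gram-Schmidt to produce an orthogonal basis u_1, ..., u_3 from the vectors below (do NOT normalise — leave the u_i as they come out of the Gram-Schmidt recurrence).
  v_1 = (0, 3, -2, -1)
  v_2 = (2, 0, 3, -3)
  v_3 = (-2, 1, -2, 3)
Orthogonal basis:
  u_1 = (0, 3, -2, -1)
  u_2 = (2, 9/14, 18/7, -45/14)
  u_3 = (-90/299, 206/299, 226/299, 166/299)

Apply the Gram-Schmidt recurrence
  u_1 = v_1
  u_i = v_i − Σ_{j<i} ((v_i · u_j) / (u_j · u_j)) · u_j.

Step by step this gives:
  u_1 = (0, 3, -2, -1)
  u_2 = (2, 9/14, 18/7, -45/14)
  u_3 = (-90/299, 206/299, 226/299, 166/299)

Orthogonality check:
  u_2 · u_1 = 0 (should be 0)
  u_3 · u_1 = 0 (should be 0)
  u_3 · u_2 = 0 (should be 0)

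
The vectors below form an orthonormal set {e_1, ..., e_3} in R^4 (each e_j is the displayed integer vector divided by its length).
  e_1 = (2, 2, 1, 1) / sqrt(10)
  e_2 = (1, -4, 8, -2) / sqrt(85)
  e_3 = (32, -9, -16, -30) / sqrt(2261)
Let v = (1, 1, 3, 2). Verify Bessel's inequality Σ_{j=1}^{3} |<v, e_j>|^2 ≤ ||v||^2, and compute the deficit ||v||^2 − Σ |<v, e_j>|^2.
Σ |<v, e_j>|^2 = 3909/266; ||v||^2 = 15; deficit = 81/266

Write each e_j = u_j / sqrt(<u_j, u_j>) where u_j is the displayed integer vector. Then <v, e_j> = <v, u_j> / sqrt(<u_j, u_j>), so |<v, e_j>|^2 = <v, u_j>^2 / <u_j, u_j>.
Coefficients: <v, e_1> = 9/sqrt(10), <v, e_2> = 17/sqrt(85), <v, e_3> = -85/sqrt(2261).
Square and sum: Σ |<v, e_j>|^2 = 3909/266.
Compute ||v||^2 = v·v = 15.
Deficit = 15 − 3909/266 = 81/266 ≥ 0, confirming Bessel's inequality. (The deficit equals ||v − Σ <v,e_j> e_j||^2, the squared distance from v to span{e_j}.)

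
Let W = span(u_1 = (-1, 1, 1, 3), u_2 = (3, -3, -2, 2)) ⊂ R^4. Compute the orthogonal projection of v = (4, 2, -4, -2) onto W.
proj_W(v) = (145/77, -145/77, -11/7, -171/77)

Set up U = [u_1 | ... | u_2] ∈ R^(4×2). The projector onto W = col(U) is P = U (U^T U)^(-1) U^T.
Compute U^T U =
  [12, -2]
  [-2, 26],
and U^T v = (-12, 10).
Solve U^T U · c = U^T v for the coefficients: c = (-73/77, 24/77). The projection is proj_W(v) = U c.
Check: (v - proj_W(v)) · u_1 = 0  (should be 0).
Check: (v - proj_W(v)) · u_2 = 0  (should be 0).
Result: proj_W(v) = (145/77, -145/77, -11/7, -171/77).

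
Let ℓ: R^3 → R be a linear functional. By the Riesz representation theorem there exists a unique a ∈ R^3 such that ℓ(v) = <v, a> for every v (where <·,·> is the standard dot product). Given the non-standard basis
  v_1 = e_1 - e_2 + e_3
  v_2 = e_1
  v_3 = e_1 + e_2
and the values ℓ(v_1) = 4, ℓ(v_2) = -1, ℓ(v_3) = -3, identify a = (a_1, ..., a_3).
a = (-1, -2, 3)

Write a = (a_1, ..., a_3) in the standard basis. For each basis vector v_i, ℓ(v_i) = <v_i, a> is a linear equation in the a_j's. Collect the n equations into a matrix system V a = ℓ, where row i of V is v_i (expressed in the standard basis). Since V is invertible (lower-triangular with 1s on the diagonal, up to permutation), solve by back-substitution:
  V =
[[1, -1, 1],
 [1, 0, 0],
 [1, 1, 0]]
  V a = (4, -1, -3)
Solving gives a = (-1, -2, 3).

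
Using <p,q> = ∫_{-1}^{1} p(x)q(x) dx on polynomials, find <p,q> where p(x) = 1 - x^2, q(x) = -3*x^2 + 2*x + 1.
<p,q> = 8/15

Expand the product: p(x)·q(x) = 3*x^4 - 2*x^3 - 4*x^2 + 2*x + 1.
∫_{-1}^{1} of each monomial x^k gives [2/(k+1) if k even, 0 if k odd]. Integrating term-by-term (or equivalently evaluating the antiderivative F(x) = 3*x^5/5 - x^4/2 - 4*x^3/3 + x^2 + x at the endpoints):
  F(1) − F(−1) = 23/30 − (7/30) = 8/15.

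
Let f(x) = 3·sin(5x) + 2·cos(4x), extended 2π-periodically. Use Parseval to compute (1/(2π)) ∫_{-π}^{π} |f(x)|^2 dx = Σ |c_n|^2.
Σ |c_n|^2 = 13/2

Expand |f|^2 and use orthogonality of {sin(nx), cos(mx)} on [-π, π]:
  ∫_{-π}^{π} sin(nx)^2 dx = π, ∫ cos(mx)^2 dx = π, and cross terms integrate to 0.
So ∫_{-π}^{π} f(x)^2 dx = 3^2 · π + 2^2 · π = (9 + 4)π.
Divide by 2π: (9 + 4)/2 = 13/2.
By Parseval, this equals Σ |c_n|^2.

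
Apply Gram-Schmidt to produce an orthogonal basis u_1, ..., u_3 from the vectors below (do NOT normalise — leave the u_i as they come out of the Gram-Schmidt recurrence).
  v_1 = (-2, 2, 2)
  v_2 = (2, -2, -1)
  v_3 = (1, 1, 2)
Orthogonal basis:
  u_1 = (-2, 2, 2)
  u_2 = (1/3, -1/3, 2/3)
  u_3 = (1, 1, 0)

Apply the Gram-Schmidt recurrence
  u_1 = v_1
  u_i = v_i − Σ_{j<i} ((v_i · u_j) / (u_j · u_j)) · u_j.

Step by step this gives:
  u_1 = (-2, 2, 2)
  u_2 = (1/3, -1/3, 2/3)
  u_3 = (1, 1, 0)

Orthogonality check:
  u_2 · u_1 = 0 (should be 0)
  u_3 · u_1 = 0 (should be 0)
  u_3 · u_2 = 0 (should be 0)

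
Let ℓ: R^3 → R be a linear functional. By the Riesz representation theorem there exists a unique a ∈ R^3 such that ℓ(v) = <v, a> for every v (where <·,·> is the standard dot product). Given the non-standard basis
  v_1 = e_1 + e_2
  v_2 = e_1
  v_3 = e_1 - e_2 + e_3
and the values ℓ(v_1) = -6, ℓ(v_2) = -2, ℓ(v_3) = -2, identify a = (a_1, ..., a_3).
a = (-2, -4, -4)

Write a = (a_1, ..., a_3) in the standard basis. For each basis vector v_i, ℓ(v_i) = <v_i, a> is a linear equation in the a_j's. Collect the n equations into a matrix system V a = ℓ, where row i of V is v_i (expressed in the standard basis). Since V is invertible (lower-triangular with 1s on the diagonal, up to permutation), solve by back-substitution:
  V =
[[1, 1, 0],
 [1, 0, 0],
 [1, -1, 1]]
  V a = (-6, -2, -2)
Solving gives a = (-2, -4, -4).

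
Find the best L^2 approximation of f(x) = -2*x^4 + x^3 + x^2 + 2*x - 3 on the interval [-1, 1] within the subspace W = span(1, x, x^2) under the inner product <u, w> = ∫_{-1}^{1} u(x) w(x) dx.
g(x) = -5*x^2/7 + 13*x/5 - 99/35

The best approximation g ∈ W is the orthogonal projection of f onto W. Writing g = a_0 + a_1 x + a_2 x^2, the coefficients solve the normal equations G · a = b where
  G_{ij} = <φ_i, φ_j> and b_i = <f, φ_i>, with φ_0 = 1, φ_1 = x, φ_2 = x^2.
G =
  [2, 0, 2/3]
  [0, 2/3, 0]
  [2/3, 0, 2/5],
b = (-92/15, 26/15, -76/35).
Solving gives a_0 = -99/35, a_1 = 13/5, a_2 = -5/7, so
  g(x) = -5*x^2/7 + 13*x/5 - 99/35.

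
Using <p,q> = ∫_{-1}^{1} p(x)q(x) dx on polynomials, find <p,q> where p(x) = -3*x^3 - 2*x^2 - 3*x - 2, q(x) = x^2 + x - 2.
<p,q> = 16/3

Expand the product: p(x)·q(x) = -3*x^5 - 5*x^4 + x^3 - x^2 + 4*x + 4.
∫_{-1}^{1} of each monomial x^k gives [2/(k+1) if k even, 0 if k odd]. Integrating term-by-term (or equivalently evaluating the antiderivative F(x) = -x^6/2 - x^5 + x^4/4 - x^3/3 + 2*x^2 + 4*x at the endpoints):
  F(1) − F(−1) = 53/12 − (-11/12) = 16/3.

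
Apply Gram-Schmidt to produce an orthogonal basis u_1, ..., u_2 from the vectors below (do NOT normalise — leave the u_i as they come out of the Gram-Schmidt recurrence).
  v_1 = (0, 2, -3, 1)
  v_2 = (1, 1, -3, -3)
Orthogonal basis:
  u_1 = (0, 2, -3, 1)
  u_2 = (1, -1/7, -9/7, -25/7)

Apply the Gram-Schmidt recurrence
  u_1 = v_1
  u_i = v_i − Σ_{j<i} ((v_i · u_j) / (u_j · u_j)) · u_j.

Step by step this gives:
  u_1 = (0, 2, -3, 1)
  u_2 = (1, -1/7, -9/7, -25/7)

Orthogonality check:
  u_2 · u_1 = 0 (should be 0)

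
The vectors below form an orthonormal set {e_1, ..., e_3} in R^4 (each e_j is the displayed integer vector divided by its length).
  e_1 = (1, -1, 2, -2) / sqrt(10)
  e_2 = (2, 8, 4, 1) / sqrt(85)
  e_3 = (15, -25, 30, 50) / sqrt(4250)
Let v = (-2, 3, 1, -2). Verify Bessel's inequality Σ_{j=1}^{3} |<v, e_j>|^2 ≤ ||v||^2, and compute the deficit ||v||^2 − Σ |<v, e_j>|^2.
Σ |<v, e_j>|^2 = 13; ||v||^2 = 18; deficit = 5

Write each e_j = u_j / sqrt(<u_j, u_j>) where u_j is the displayed integer vector. Then <v, e_j> = <v, u_j> / sqrt(<u_j, u_j>), so |<v, e_j>|^2 = <v, u_j>^2 / <u_j, u_j>.
Coefficients: <v, e_1> = 1/sqrt(10), <v, e_2> = 22/sqrt(85), <v, e_3> = -175/sqrt(4250).
Square and sum: Σ |<v, e_j>|^2 = 13.
Compute ||v||^2 = v·v = 18.
Deficit = 18 − 13 = 5 ≥ 0, confirming Bessel's inequality. (The deficit equals ||v − Σ <v,e_j> e_j||^2, the squared distance from v to span{e_j}.)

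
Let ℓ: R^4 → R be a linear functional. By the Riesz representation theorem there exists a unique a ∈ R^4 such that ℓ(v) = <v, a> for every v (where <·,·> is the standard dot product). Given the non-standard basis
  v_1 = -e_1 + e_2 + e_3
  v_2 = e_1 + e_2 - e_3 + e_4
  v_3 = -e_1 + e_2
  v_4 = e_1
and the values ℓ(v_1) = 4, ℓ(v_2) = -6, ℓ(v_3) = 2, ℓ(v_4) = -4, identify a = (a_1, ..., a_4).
a = (-4, -2, 2, 2)

Write a = (a_1, ..., a_4) in the standard basis. For each basis vector v_i, ℓ(v_i) = <v_i, a> is a linear equation in the a_j's. Collect the n equations into a matrix system V a = ℓ, where row i of V is v_i (expressed in the standard basis). Since V is invertible (lower-triangular with 1s on the diagonal, up to permutation), solve by back-substitution:
  V =
[[-1, 1, 1, 0],
 [1, 1, -1, 1],
 [-1, 1, 0, 0],
 [1, 0, 0, 0]]
  V a = (4, -6, 2, -4)
Solving gives a = (-4, -2, 2, 2).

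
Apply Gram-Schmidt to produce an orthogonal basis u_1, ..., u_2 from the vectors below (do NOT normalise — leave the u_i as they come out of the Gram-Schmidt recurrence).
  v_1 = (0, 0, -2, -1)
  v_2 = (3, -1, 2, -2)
Orthogonal basis:
  u_1 = (0, 0, -2, -1)
  u_2 = (3, -1, 6/5, -12/5)

Apply the Gram-Schmidt recurrence
  u_1 = v_1
  u_i = v_i − Σ_{j<i} ((v_i · u_j) / (u_j · u_j)) · u_j.

Step by step this gives:
  u_1 = (0, 0, -2, -1)
  u_2 = (3, -1, 6/5, -12/5)

Orthogonality check:
  u_2 · u_1 = 0 (should be 0)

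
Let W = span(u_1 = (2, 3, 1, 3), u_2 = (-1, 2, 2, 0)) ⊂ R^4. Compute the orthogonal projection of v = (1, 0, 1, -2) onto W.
proj_W(v) = (-107/171, -17/171, 49/171, -11/19)

Set up U = [u_1 | ... | u_2] ∈ R^(4×2). The projector onto W = col(U) is P = U (U^T U)^(-1) U^T.
Compute U^T U =
  [23, 6]
  [6, 9],
and U^T v = (-3, 1).
Solve U^T U · c = U^T v for the coefficients: c = (-11/57, 41/171). The projection is proj_W(v) = U c.
Check: (v - proj_W(v)) · u_1 = 0  (should be 0).
Check: (v - proj_W(v)) · u_2 = 0  (should be 0).
Result: proj_W(v) = (-107/171, -17/171, 49/171, -11/19).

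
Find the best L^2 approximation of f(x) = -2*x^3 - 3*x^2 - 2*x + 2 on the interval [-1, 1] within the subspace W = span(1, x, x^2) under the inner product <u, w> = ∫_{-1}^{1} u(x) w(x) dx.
g(x) = -3*x^2 - 16*x/5 + 2

The best approximation g ∈ W is the orthogonal projection of f onto W. Writing g = a_0 + a_1 x + a_2 x^2, the coefficients solve the normal equations G · a = b where
  G_{ij} = <φ_i, φ_j> and b_i = <f, φ_i>, with φ_0 = 1, φ_1 = x, φ_2 = x^2.
G =
  [2, 0, 2/3]
  [0, 2/3, 0]
  [2/3, 0, 2/5],
b = (2, -32/15, 2/15).
Solving gives a_0 = 2, a_1 = -16/5, a_2 = -3, so
  g(x) = -3*x^2 - 16*x/5 + 2.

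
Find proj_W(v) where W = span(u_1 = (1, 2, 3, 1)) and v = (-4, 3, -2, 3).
proj_W(v) = (-1/15, -2/15, -1/5, -1/15)

Set up U = [u_1 | ... | u_1] ∈ R^(4×1). The projector onto W = col(U) is P = U (U^T U)^(-1) U^T.
Compute U^T U =
  [15],
and U^T v = (-1).
Solve U^T U · c = U^T v for the coefficients: c = (-1/15). The projection is proj_W(v) = U c.
Check: (v - proj_W(v)) · u_1 = 0  (should be 0).
Result: proj_W(v) = (-1/15, -2/15, -1/5, -1/15).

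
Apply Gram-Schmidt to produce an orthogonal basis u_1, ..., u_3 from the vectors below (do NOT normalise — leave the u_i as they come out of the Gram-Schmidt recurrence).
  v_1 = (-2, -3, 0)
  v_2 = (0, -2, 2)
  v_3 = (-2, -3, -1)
Orthogonal basis:
  u_1 = (-2, -3, 0)
  u_2 = (12/13, -8/13, 2)
  u_3 = (6/17, -4/17, -4/17)

Apply the Gram-Schmidt recurrence
  u_1 = v_1
  u_i = v_i − Σ_{j<i} ((v_i · u_j) / (u_j · u_j)) · u_j.

Step by step this gives:
  u_1 = (-2, -3, 0)
  u_2 = (12/13, -8/13, 2)
  u_3 = (6/17, -4/17, -4/17)

Orthogonality check:
  u_2 · u_1 = 0 (should be 0)
  u_3 · u_1 = 0 (should be 0)
  u_3 · u_2 = 0 (should be 0)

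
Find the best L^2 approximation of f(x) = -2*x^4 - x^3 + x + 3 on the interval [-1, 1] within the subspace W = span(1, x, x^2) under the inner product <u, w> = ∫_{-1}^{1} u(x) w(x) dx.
g(x) = -12*x^2/7 + 2*x/5 + 111/35

The best approximation g ∈ W is the orthogonal projection of f onto W. Writing g = a_0 + a_1 x + a_2 x^2, the coefficients solve the normal equations G · a = b where
  G_{ij} = <φ_i, φ_j> and b_i = <f, φ_i>, with φ_0 = 1, φ_1 = x, φ_2 = x^2.
G =
  [2, 0, 2/3]
  [0, 2/3, 0]
  [2/3, 0, 2/5],
b = (26/5, 4/15, 10/7).
Solving gives a_0 = 111/35, a_1 = 2/5, a_2 = -12/7, so
  g(x) = -12*x^2/7 + 2*x/5 + 111/35.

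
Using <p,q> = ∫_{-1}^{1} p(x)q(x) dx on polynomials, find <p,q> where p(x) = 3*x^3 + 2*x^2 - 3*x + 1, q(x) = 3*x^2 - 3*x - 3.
<p,q> = -16/5

Expand the product: p(x)·q(x) = 9*x^5 - 3*x^4 - 24*x^3 + 6*x^2 + 6*x - 3.
∫_{-1}^{1} of each monomial x^k gives [2/(k+1) if k even, 0 if k odd]. Integrating term-by-term (or equivalently evaluating the antiderivative F(x) = 3*x^6/2 - 3*x^5/5 - 6*x^4 + 2*x^3 + 3*x^2 - 3*x at the endpoints):
  F(1) − F(−1) = -31/10 − (1/10) = -16/5.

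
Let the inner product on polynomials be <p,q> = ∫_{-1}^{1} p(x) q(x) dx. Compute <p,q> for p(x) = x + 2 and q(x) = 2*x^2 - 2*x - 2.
<p,q> = -20/3

Expand the product: p(x)·q(x) = 2*x^3 + 2*x^2 - 6*x - 4.
∫_{-1}^{1} of each monomial x^k gives [2/(k+1) if k even, 0 if k odd]. Integrating term-by-term (or equivalently evaluating the antiderivative F(x) = x^4/2 + 2*x^3/3 - 3*x^2 - 4*x at the endpoints):
  F(1) − F(−1) = -35/6 − (5/6) = -20/3.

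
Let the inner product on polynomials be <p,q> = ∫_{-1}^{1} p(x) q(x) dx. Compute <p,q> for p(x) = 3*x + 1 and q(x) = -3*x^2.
<p,q> = -2

Expand the product: p(x)·q(x) = -9*x^3 - 3*x^2.
∫_{-1}^{1} of each monomial x^k gives [2/(k+1) if k even, 0 if k odd]. Integrating term-by-term (or equivalently evaluating the antiderivative F(x) = -9*x^4/4 - x^3 at the endpoints):
  F(1) − F(−1) = -13/4 − (-5/4) = -2.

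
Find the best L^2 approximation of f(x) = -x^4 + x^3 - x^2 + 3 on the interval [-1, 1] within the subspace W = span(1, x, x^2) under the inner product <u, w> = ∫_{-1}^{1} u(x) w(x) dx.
g(x) = -13*x^2/7 + 3*x/5 + 108/35

The best approximation g ∈ W is the orthogonal projection of f onto W. Writing g = a_0 + a_1 x + a_2 x^2, the coefficients solve the normal equations G · a = b where
  G_{ij} = <φ_i, φ_j> and b_i = <f, φ_i>, with φ_0 = 1, φ_1 = x, φ_2 = x^2.
G =
  [2, 0, 2/3]
  [0, 2/3, 0]
  [2/3, 0, 2/5],
b = (74/15, 2/5, 46/35).
Solving gives a_0 = 108/35, a_1 = 3/5, a_2 = -13/7, so
  g(x) = -13*x^2/7 + 3*x/5 + 108/35.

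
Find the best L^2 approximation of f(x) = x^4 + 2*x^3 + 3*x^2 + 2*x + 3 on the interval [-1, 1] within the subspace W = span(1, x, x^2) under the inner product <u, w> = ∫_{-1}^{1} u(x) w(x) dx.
g(x) = 27*x^2/7 + 16*x/5 + 102/35

The best approximation g ∈ W is the orthogonal projection of f onto W. Writing g = a_0 + a_1 x + a_2 x^2, the coefficients solve the normal equations G · a = b where
  G_{ij} = <φ_i, φ_j> and b_i = <f, φ_i>, with φ_0 = 1, φ_1 = x, φ_2 = x^2.
G =
  [2, 0, 2/3]
  [0, 2/3, 0]
  [2/3, 0, 2/5],
b = (42/5, 32/15, 122/35).
Solving gives a_0 = 102/35, a_1 = 16/5, a_2 = 27/7, so
  g(x) = 27*x^2/7 + 16*x/5 + 102/35.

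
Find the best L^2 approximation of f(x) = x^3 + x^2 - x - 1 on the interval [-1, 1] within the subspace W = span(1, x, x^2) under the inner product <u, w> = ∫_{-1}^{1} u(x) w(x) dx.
g(x) = x^2 - 2*x/5 - 1

The best approximation g ∈ W is the orthogonal projection of f onto W. Writing g = a_0 + a_1 x + a_2 x^2, the coefficients solve the normal equations G · a = b where
  G_{ij} = <φ_i, φ_j> and b_i = <f, φ_i>, with φ_0 = 1, φ_1 = x, φ_2 = x^2.
G =
  [2, 0, 2/3]
  [0, 2/3, 0]
  [2/3, 0, 2/5],
b = (-4/3, -4/15, -4/15).
Solving gives a_0 = -1, a_1 = -2/5, a_2 = 1, so
  g(x) = x^2 - 2*x/5 - 1.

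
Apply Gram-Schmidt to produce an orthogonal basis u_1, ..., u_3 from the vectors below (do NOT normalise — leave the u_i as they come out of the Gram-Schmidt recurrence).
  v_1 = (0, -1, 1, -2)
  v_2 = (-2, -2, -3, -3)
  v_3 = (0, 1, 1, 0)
Orthogonal basis:
  u_1 = (0, -1, 1, -2)
  u_2 = (-2, -7/6, -23/6, -4/3)
  u_3 = (-60/131, 96/131, 16/131, -40/131)

Apply the Gram-Schmidt recurrence
  u_1 = v_1
  u_i = v_i − Σ_{j<i} ((v_i · u_j) / (u_j · u_j)) · u_j.

Step by step this gives:
  u_1 = (0, -1, 1, -2)
  u_2 = (-2, -7/6, -23/6, -4/3)
  u_3 = (-60/131, 96/131, 16/131, -40/131)

Orthogonality check:
  u_2 · u_1 = 0 (should be 0)
  u_3 · u_1 = 0 (should be 0)
  u_3 · u_2 = 0 (should be 0)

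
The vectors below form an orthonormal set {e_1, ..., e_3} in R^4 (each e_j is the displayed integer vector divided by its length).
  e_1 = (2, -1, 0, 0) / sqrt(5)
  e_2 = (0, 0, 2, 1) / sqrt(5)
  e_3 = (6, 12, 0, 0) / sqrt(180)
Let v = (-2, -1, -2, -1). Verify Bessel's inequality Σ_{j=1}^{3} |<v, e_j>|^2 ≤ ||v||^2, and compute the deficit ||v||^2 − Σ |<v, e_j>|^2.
Σ |<v, e_j>|^2 = 10; ||v||^2 = 10; deficit = 0

Write each e_j = u_j / sqrt(<u_j, u_j>) where u_j is the displayed integer vector. Then <v, e_j> = <v, u_j> / sqrt(<u_j, u_j>), so |<v, e_j>|^2 = <v, u_j>^2 / <u_j, u_j>.
Coefficients: <v, e_1> = -3/sqrt(5), <v, e_2> = -5/sqrt(5), <v, e_3> = -24/sqrt(180).
Square and sum: Σ |<v, e_j>|^2 = 10.
Compute ||v||^2 = v·v = 10.
Deficit = 10 − 10 = 0 ≥ 0, confirming Bessel's inequality. (The deficit equals ||v − Σ <v,e_j> e_j||^2, the squared distance from v to span{e_j}.)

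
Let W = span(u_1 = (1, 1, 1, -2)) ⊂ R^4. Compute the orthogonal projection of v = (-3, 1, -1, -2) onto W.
proj_W(v) = (1/7, 1/7, 1/7, -2/7)

Set up U = [u_1 | ... | u_1] ∈ R^(4×1). The projector onto W = col(U) is P = U (U^T U)^(-1) U^T.
Compute U^T U =
  [7],
and U^T v = (1).
Solve U^T U · c = U^T v for the coefficients: c = (1/7). The projection is proj_W(v) = U c.
Check: (v - proj_W(v)) · u_1 = 0  (should be 0).
Result: proj_W(v) = (1/7, 1/7, 1/7, -2/7).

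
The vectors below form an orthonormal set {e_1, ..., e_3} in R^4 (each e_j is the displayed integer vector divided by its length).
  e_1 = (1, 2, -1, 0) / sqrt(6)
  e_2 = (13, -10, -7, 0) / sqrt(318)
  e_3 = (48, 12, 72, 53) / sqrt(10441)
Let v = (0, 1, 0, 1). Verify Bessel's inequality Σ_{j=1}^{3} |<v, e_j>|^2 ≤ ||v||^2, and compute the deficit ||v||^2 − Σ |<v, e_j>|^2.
Σ |<v, e_j>|^2 = 273/197; ||v||^2 = 2; deficit = 121/197

Write each e_j = u_j / sqrt(<u_j, u_j>) where u_j is the displayed integer vector. Then <v, e_j> = <v, u_j> / sqrt(<u_j, u_j>), so |<v, e_j>|^2 = <v, u_j>^2 / <u_j, u_j>.
Coefficients: <v, e_1> = 2/sqrt(6), <v, e_2> = -10/sqrt(318), <v, e_3> = 65/sqrt(10441).
Square and sum: Σ |<v, e_j>|^2 = 273/197.
Compute ||v||^2 = v·v = 2.
Deficit = 2 − 273/197 = 121/197 ≥ 0, confirming Bessel's inequality. (The deficit equals ||v − Σ <v,e_j> e_j||^2, the squared distance from v to span{e_j}.)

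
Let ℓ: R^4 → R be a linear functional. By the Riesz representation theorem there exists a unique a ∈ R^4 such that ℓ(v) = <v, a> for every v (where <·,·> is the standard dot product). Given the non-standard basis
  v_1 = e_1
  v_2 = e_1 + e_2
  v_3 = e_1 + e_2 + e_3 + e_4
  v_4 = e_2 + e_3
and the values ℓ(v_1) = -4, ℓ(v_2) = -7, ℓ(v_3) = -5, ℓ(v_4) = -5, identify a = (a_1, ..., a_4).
a = (-4, -3, -2, 4)

Write a = (a_1, ..., a_4) in the standard basis. For each basis vector v_i, ℓ(v_i) = <v_i, a> is a linear equation in the a_j's. Collect the n equations into a matrix system V a = ℓ, where row i of V is v_i (expressed in the standard basis). Since V is invertible (lower-triangular with 1s on the diagonal, up to permutation), solve by back-substitution:
  V =
[[1, 0, 0, 0],
 [1, 1, 0, 0],
 [1, 1, 1, 1],
 [0, 1, 1, 0]]
  V a = (-4, -7, -5, -5)
Solving gives a = (-4, -3, -2, 4).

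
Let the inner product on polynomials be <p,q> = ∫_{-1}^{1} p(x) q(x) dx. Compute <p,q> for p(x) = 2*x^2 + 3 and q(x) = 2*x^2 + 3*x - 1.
<p,q> = -26/15

Expand the product: p(x)·q(x) = 4*x^4 + 6*x^3 + 4*x^2 + 9*x - 3.
∫_{-1}^{1} of each monomial x^k gives [2/(k+1) if k even, 0 if k odd]. Integrating term-by-term (or equivalently evaluating the antiderivative F(x) = 4*x^5/5 + 3*x^4/2 + 4*x^3/3 + 9*x^2/2 - 3*x at the endpoints):
  F(1) − F(−1) = 77/15 − (103/15) = -26/15.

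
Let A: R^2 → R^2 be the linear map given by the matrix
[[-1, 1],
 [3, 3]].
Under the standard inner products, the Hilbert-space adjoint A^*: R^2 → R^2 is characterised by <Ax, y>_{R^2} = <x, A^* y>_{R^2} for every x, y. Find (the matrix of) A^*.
A^* = A^T =
[[-1, 3],
 [1, 3]]

For real matrices with standard dot products, the defining identity <Ax, y> = <x, A^* y> gives (Ax)^T y = x^T (A^*) y, i.e. x^T A^T y = x^T (A^*) y. Since this holds for all x, y, we must have A^* = A^T. Therefore
A^* =
[[-1, 3],
 [1, 3]].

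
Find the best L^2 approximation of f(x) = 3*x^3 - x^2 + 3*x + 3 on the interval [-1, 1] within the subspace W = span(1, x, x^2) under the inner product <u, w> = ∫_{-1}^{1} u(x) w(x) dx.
g(x) = -x^2 + 24*x/5 + 3

The best approximation g ∈ W is the orthogonal projection of f onto W. Writing g = a_0 + a_1 x + a_2 x^2, the coefficients solve the normal equations G · a = b where
  G_{ij} = <φ_i, φ_j> and b_i = <f, φ_i>, with φ_0 = 1, φ_1 = x, φ_2 = x^2.
G =
  [2, 0, 2/3]
  [0, 2/3, 0]
  [2/3, 0, 2/5],
b = (16/3, 16/5, 8/5).
Solving gives a_0 = 3, a_1 = 24/5, a_2 = -1, so
  g(x) = -x^2 + 24*x/5 + 3.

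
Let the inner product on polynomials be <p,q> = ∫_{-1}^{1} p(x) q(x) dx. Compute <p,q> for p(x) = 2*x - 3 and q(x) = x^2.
<p,q> = -2

Expand the product: p(x)·q(x) = 2*x^3 - 3*x^2.
∫_{-1}^{1} of each monomial x^k gives [2/(k+1) if k even, 0 if k odd]. Integrating term-by-term (or equivalently evaluating the antiderivative F(x) = x^4/2 - x^3 at the endpoints):
  F(1) − F(−1) = -1/2 − (3/2) = -2.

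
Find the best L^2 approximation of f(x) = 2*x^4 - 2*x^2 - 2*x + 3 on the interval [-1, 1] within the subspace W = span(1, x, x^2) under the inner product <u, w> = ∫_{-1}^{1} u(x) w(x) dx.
g(x) = -2*x^2/7 - 2*x + 99/35

The best approximation g ∈ W is the orthogonal projection of f onto W. Writing g = a_0 + a_1 x + a_2 x^2, the coefficients solve the normal equations G · a = b where
  G_{ij} = <φ_i, φ_j> and b_i = <f, φ_i>, with φ_0 = 1, φ_1 = x, φ_2 = x^2.
G =
  [2, 0, 2/3]
  [0, 2/3, 0]
  [2/3, 0, 2/5],
b = (82/15, -4/3, 62/35).
Solving gives a_0 = 99/35, a_1 = -2, a_2 = -2/7, so
  g(x) = -2*x^2/7 - 2*x + 99/35.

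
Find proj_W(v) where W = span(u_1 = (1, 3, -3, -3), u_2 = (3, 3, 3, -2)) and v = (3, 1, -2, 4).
proj_W(v) = (-150/787, -114/787, -222/787, 58/787)

Set up U = [u_1 | ... | u_2] ∈ R^(4×2). The projector onto W = col(U) is P = U (U^T U)^(-1) U^T.
Compute U^T U =
  [28, 9]
  [9, 31],
and U^T v = (0, -2).
Solve U^T U · c = U^T v for the coefficients: c = (18/787, -56/787). The projection is proj_W(v) = U c.
Check: (v - proj_W(v)) · u_1 = 0  (should be 0).
Check: (v - proj_W(v)) · u_2 = 0  (should be 0).
Result: proj_W(v) = (-150/787, -114/787, -222/787, 58/787).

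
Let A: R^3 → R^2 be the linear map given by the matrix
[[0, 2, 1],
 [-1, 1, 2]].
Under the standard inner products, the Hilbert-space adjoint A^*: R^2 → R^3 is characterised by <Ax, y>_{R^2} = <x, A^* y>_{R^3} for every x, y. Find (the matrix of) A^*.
A^* = A^T =
[[0, -1],
 [2, 1],
 [1, 2]]

For real matrices with standard dot products, the defining identity <Ax, y> = <x, A^* y> gives (Ax)^T y = x^T (A^*) y, i.e. x^T A^T y = x^T (A^*) y. Since this holds for all x, y, we must have A^* = A^T. Therefore
A^* =
[[0, -1],
 [2, 1],
 [1, 2]].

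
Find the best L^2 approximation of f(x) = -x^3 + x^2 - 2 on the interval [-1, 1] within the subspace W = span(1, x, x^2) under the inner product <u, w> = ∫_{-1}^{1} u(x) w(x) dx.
g(x) = x^2 - 3*x/5 - 2

The best approximation g ∈ W is the orthogonal projection of f onto W. Writing g = a_0 + a_1 x + a_2 x^2, the coefficients solve the normal equations G · a = b where
  G_{ij} = <φ_i, φ_j> and b_i = <f, φ_i>, with φ_0 = 1, φ_1 = x, φ_2 = x^2.
G =
  [2, 0, 2/3]
  [0, 2/3, 0]
  [2/3, 0, 2/5],
b = (-10/3, -2/5, -14/15).
Solving gives a_0 = -2, a_1 = -3/5, a_2 = 1, so
  g(x) = x^2 - 3*x/5 - 2.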